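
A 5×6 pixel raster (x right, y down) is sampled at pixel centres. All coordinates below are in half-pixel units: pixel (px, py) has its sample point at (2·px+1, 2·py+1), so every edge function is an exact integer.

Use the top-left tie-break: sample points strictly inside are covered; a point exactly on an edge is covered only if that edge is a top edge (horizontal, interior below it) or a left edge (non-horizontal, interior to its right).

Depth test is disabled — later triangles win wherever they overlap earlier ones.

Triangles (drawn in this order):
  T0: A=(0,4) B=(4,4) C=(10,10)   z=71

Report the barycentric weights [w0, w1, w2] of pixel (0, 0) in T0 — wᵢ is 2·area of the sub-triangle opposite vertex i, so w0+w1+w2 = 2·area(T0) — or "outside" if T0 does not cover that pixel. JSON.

T0:
  2·area = 24
  edge (0, 4)→(4, 4): d=(4,0) top-left  bias=+0
  edge (4, 4)→(10, 10): d=(6,6) right/bottom  bias=-1
  edge (10, 10)→(0, 4): d=(-10,-6) top-left  bias=+0
    (0,0)@(1, 1): e=[-12,0,36] → ·  [on edge]
    (1,1)@(3, 3): e=[-4,0,28] → ·  [on edge]
    (1,2)@(3, 5): e=[4,12,8] → #
    (2,2)@(5, 5): e=[4,0,20] → ·  [on edge]
    (1,3)@(3, 7): e=[12,24,-12] → ·
    (2,3)@(5, 7): e=[12,12,0] → #  [on edge]
    (3,3)@(7, 7): e=[12,0,12] → ·  [on edge]
    (2,4)@(5, 9): e=[20,24,-20] → ·
    (4,4)@(9, 9): e=[20,0,4] → ·  [on edge]
  covered (2 px):
    · · · · ·
    · · · · ·
    · # · · ·
    · · # · ·
    · · · · ·
    · · · · ·

Result: "outside"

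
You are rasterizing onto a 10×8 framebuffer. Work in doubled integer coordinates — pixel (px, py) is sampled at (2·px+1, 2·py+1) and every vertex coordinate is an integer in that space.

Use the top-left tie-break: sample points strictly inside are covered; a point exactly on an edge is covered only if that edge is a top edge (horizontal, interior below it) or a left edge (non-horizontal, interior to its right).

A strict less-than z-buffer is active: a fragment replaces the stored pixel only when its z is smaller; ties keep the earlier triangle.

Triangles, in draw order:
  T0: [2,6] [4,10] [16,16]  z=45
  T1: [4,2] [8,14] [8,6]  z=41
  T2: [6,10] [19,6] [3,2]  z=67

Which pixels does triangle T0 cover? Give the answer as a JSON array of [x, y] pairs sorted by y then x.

T0:
  2·area = 36  (B↔C swapped to make it positive)
  edge (2, 6)→(16, 16): d=(14,10) right/bottom  bias=-1
  edge (16, 16)→(4, 10): d=(-12,-6) top-left  bias=+0
  edge (4, 10)→(2, 6): d=(-2,-4) top-left  bias=+0
    (1,3)@(3, 7): e=[4,30,2] → █
    (2,3)@(5, 7): e=[-16,42,10] → ·
    (1,4)@(3, 9): e=[32,6,-2] → ·
    (2,4)@(5, 9): e=[12,18,6] → █
    (3,4)@(7, 9): e=[-8,30,14] → ·
    (2,5)@(5, 11): e=[40,-6,2] → ·
    (3,5)@(7, 11): e=[20,6,10] → █
    (4,5)@(9, 11): e=[0,18,18] → ·  [on edge]
    (3,6)@(7, 13): e=[48,-18,6] → ·
    (5,6)@(11, 13): e=[8,6,22] → █
    (6,6)@(13, 13): e=[-12,18,30] → ·
    (5,7)@(11, 15): e=[36,-18,18] → ·
  covered (4 px):
    · · · · · · · · · ·
    · · · · · · · · · ·
    · · · · · · · · · ·
    · █ · · · · · · · ·
    · · █ · · · · · · ·
    · · · █ · · · · · ·
    · · · · · █ · · · ·
    · · · · · · · · · ·
T1:
  2·area = 32  (B↔C swapped to make it positive)
  edge (4, 2)→(8, 6): d=(4,4) right/bottom  bias=-1
  edge (8, 6)→(8, 14): d=(0,8) right/bottom  bias=-1
  edge (8, 14)→(4, 2): d=(-4,-12) top-left  bias=+0
    (1,0)@(3, 1): e=[0,40,-8] → ·  [on edge]
    (2,1)@(5, 3): e=[0,24,8] → ·  [on edge]
    (2,2)@(5, 5): e=[8,24,0] → █  [on edge]
    (3,2)@(7, 5): e=[0,8,24] → ·  [on edge]
    (2,3)@(5, 7): e=[16,24,-8] → ·
    (3,3)@(7, 7): e=[8,8,16] → █
    (4,3)@(9, 7): e=[0,-8,40] → ·  [on edge]
    (3,4)@(7, 9): e=[16,8,8] → █
    (4,4)@(9, 9): e=[8,-8,32] → ·
    (5,4)@(11, 9): e=[0,-24,56] → ·  [on edge]
    (3,5)@(7, 11): e=[24,8,0] → █  [on edge]
    (4,5)@(9, 11): e=[16,-8,24] → ·
    (6,5)@(13, 11): e=[0,-40,72] → ·  [on edge]
    (7,6)@(15, 13): e=[0,-56,88] → ·  [on edge]
    (8,7)@(17, 15): e=[0,-72,104] → ·  [on edge]
  covered (4 px):
    · · · · · · · · · ·
    · · · · · · · · · ·
    · · █ · · · · · · ·
    · · · █ · · · · · ·
    · · · █ · · · · · ·
    · · · █ · · · · · ·
    · · · · · · · · · ·
    · · · · · · · · · ·
T2:
  2·area = 116  (B↔C swapped to make it positive)
  edge (6, 10)→(3, 2): d=(-3,-8) top-left  bias=+0
  edge (3, 2)→(19, 6): d=(16,4) right/bottom  bias=-1
  edge (19, 6)→(6, 10): d=(-13,4) right/bottom  bias=-1
    (2,1)@(5, 3): e=[13,8,95] → █
    (3,1)@(7, 3): e=[29,0,87] → ·  [on edge]
    (2,2)@(5, 5): e=[7,40,69] → █
    (3,2)@(7, 5): e=[23,32,61] → █
    (4,2)@(9, 5): e=[39,24,53] → █
    (5,2)@(11, 5): e=[55,16,45] → █
    (6,2)@(13, 5): e=[71,8,37] → █
    (7,2)@(15, 5): e=[87,0,29] → ·  [on edge]
    (2,3)@(5, 7): e=[1,72,43] → █
    (7,3)@(15, 7): e=[81,32,3] → █
    (8,3)@(17, 7): e=[97,24,-5] → ·
    (2,4)@(5, 9): e=[-5,104,17] → ·
  covered (14 px):
    · · · · · · · · · ·
    · · █ · · · · · · ·
    · · █ █ █ █ █ · · ·
    · · █ █ █ █ █ █ · ·
    · · · █ █ · · · · ·
    · · · · · · · · · ·
    · · · · · · · · · ·
    · · · · · · · · · ·

Final: [[1,3],[2,4],[3,5],[5,6]]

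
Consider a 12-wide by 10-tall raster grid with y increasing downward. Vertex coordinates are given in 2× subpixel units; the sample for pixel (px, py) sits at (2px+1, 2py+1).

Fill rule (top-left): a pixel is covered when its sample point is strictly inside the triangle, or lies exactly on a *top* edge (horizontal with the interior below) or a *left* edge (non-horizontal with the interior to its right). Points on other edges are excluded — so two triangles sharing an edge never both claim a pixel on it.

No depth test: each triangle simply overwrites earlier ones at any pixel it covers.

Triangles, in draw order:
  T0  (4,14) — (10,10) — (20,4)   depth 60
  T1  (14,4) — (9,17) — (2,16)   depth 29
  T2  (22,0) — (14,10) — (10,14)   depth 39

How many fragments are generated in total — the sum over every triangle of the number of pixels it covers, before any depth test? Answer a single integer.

T0:
  2·area = 4
  edge (4, 14)→(10, 10): d=(6,-4) top-left  bias=+0
  edge (10, 10)→(20, 4): d=(10,-6) top-left  bias=+0
  edge (20, 4)→(4, 14): d=(-16,10) right/bottom  bias=-1
    (7,3)@(15, 7): e=[2,0,2] → #  [on edge]
    (8,3)@(17, 7): e=[10,12,-18] → ·
    (7,4)@(15, 9): e=[14,20,-30] → ·
    (2,6)@(5, 13): e=[-2,0,6] → ·  [on edge]
  covered (1 px):
    · · · · · · · · · · · ·
    · · · · · · · · · · · ·
    · · · · · · · · · · · ·
    · · · · · · · # · · · ·
    · · · · · · · · · · · ·
    · · · · · · · · · · · ·
    · · · · · · · · · · · ·
    · · · · · · · · · · · ·
    · · · · · · · · · · · ·
    · · · · · · · · · · · ·
T1:
  2·area = 96
  edge (14, 4)→(9, 17): d=(-5,13) right/bottom  bias=-1
  edge (9, 17)→(2, 16): d=(-7,-1) top-left  bias=+0
  edge (2, 16)→(14, 4): d=(12,-12) top-left  bias=+0
    (8,0)@(17, 1): e=[-24,120,0] → ·  [on edge]
    (7,1)@(15, 3): e=[-8,104,0] → ·  [on edge]
    (6,2)@(13, 5): e=[8,88,0] → #  [on edge]
    (7,2)@(15, 5): e=[-18,90,24] → ·
    (5,3)@(11, 7): e=[24,72,0] → #  [on edge]
    (6,3)@(13, 7): e=[-2,74,24] → ·
    (4,4)@(9, 9): e=[40,56,0] → #  [on edge]
    (6,4)@(13, 9): e=[-12,60,48] → ·
    (3,5)@(7, 11): e=[56,40,0] → #  [on edge]
    (6,5)@(13, 11): e=[-22,46,72] → ·
    (2,6)@(5, 13): e=[72,24,0] → #  [on edge]
    (5,6)@(11, 13): e=[-6,30,72] → ·
    (1,7)@(3, 15): e=[88,8,0] → #  [on edge]
    (0,8)@(1, 17): e=[104,-8,0] → ·  [on edge]
    (4,8)@(9, 17): e=[0,0,96] → ·  [on edge]
    (11,9)@(23, 19): e=[-192,0,288] → ·  [on edge]
  covered (14 px):
    · · · · · · · · · · · ·
    · · · · · · · · · · · ·
    · · · · · · # · · · · ·
    · · · · · # · · · · · ·
    · · · · # # · · · · · ·
    · · · # # # · · · · · ·
    · · # # # · · · · · · ·
    · # # # # · · · · · · ·
    · · · · · · · · · · · ·
    · · · · · · · · · · · ·
T2:
  2·area = 8
  edge (22, 0)→(14, 10): d=(-8,10) right/bottom  bias=-1
  edge (14, 10)→(10, 14): d=(-4,4) right/bottom  bias=-1
  edge (10, 14)→(22, 0): d=(12,-14) top-left  bias=+0
    (11,0)@(23, 1): e=[-18,0,26] → ·  [on edge]
    (10,1)@(21, 3): e=[-14,0,22] → ·  [on edge]
    (9,2)@(19, 5): e=[-10,0,18] → ·  [on edge]
    (8,3)@(17, 7): e=[-6,0,14] → ·  [on edge]
    (7,4)@(15, 9): e=[-2,0,10] → ·  [on edge]
    (6,5)@(13, 11): e=[2,0,6] → ·  [on edge]
    (5,6)@(11, 13): e=[6,0,2] → ·  [on edge]
    (4,7)@(9, 15): e=[10,0,-2] → ·  [on edge]
    (3,8)@(7, 17): e=[14,0,-6] → ·  [on edge]
    (2,9)@(5, 19): e=[18,0,-10] → ·  [on edge]
  covered (0 px):
    · · · · · · · · · · · ·
    · · · · · · · · · · · ·
    · · · · · · · · · · · ·
    · · · · · · · · · · · ·
    · · · · · · · · · · · ·
    · · · · · · · · · · · ·
    · · · · · · · · · · · ·
    · · · · · · · · · · · ·
    · · · · · · · · · · · ·
    · · · · · · · · · · · ·

Final: 15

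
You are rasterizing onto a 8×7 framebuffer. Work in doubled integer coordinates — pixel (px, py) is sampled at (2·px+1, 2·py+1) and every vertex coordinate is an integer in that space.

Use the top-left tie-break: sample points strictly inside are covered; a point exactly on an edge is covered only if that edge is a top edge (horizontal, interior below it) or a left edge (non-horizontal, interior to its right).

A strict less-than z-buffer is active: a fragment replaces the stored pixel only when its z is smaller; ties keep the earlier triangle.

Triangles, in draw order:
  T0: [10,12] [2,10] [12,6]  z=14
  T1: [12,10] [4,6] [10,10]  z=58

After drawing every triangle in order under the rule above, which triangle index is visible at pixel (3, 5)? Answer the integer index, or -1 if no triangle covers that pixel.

T0:
  2·area = 52
  edge (10, 12)→(2, 10): d=(-8,-2) top-left  bias=+0
  edge (2, 10)→(12, 6): d=(10,-4) top-left  bias=+0
  edge (12, 6)→(10, 12): d=(-2,6) right/bottom  bias=-1
    (6,1)@(13, 3): e=[78,-26,0] → ·  [on edge]
    (5,3)@(11, 7): e=[42,6,4] → #
    (6,3)@(13, 7): e=[46,14,-8] → ·
    (2,4)@(5, 9): e=[14,2,36] → #
    (3,4)@(7, 9): e=[18,10,24] → #
    (4,4)@(9, 9): e=[22,18,12] → #
    (5,4)@(11, 9): e=[26,26,0] → ·  [on edge]
    (2,5)@(5, 11): e=[-2,22,32] → ·
    (3,5)@(7, 11): e=[2,30,20] → #
    (5,5)@(11, 11): e=[10,46,-4] → ·
    (3,6)@(7, 13): e=[-14,50,16] → ·
    (4,6)@(9, 13): e=[-10,58,4] → ·
  covered (6 px):
    · · · · · · · ·
    · · · · · · · ·
    · · · · · · · ·
    · · · · · # · ·
    · · # # # · · ·
    · · · # # · · ·
    · · · · · · · ·
T1:
  2·area = 8  (B↔C swapped to make it positive)
  edge (12, 10)→(10, 10): d=(-2,0) right/bottom  bias=-1
  edge (10, 10)→(4, 6): d=(-6,-4) top-left  bias=+0
  edge (4, 6)→(12, 10): d=(8,4) right/bottom  bias=-1
    (4,4)@(9, 9): e=[2,2,4] → #
    (5,4)@(11, 9): e=[2,10,-4] → ·
    (4,5)@(9, 11): e=[-2,-10,20] → ·
  covered (1 px):
    · · · · · · · ·
    · · · · · · · ·
    · · · · · · · ·
    · · · · · · · ·
    · · · · # · · ·
    · · · · · · · ·
    · · · · · · · ·

Z-buffer (winner per pixel, '.' = empty):
  . . . . . . . .
  . . . . . . . .
  . . . . . . . .
  . . . . . 0 . .
  . . 0 0 0 . . .
  . . . 0 0 . . .
  . . . . . . . .

Result: 0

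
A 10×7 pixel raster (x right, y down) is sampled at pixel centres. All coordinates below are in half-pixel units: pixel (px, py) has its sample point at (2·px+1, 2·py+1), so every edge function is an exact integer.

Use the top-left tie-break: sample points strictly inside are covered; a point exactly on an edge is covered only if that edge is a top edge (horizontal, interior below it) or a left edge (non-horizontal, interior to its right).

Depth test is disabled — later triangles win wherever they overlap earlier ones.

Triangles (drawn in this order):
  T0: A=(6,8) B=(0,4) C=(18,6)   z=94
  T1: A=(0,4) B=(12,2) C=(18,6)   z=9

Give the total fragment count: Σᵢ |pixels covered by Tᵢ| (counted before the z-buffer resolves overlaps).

T0:
  2·area = 60
  edge (6, 8)→(0, 4): d=(-6,-4) top-left  bias=+0
  edge (0, 4)→(18, 6): d=(18,2) right/bottom  bias=-1
  edge (18, 6)→(6, 8): d=(-12,2) right/bottom  bias=-1
    (1,2)@(3, 5): e=[6,12,42] → █
    (2,2)@(5, 5): e=[14,8,38] → █
    (3,2)@(7, 5): e=[22,4,34] → █
    (4,2)@(9, 5): e=[30,0,30] → ·  [on edge]
    (1,3)@(3, 7): e=[-6,48,18] → ·
    (2,3)@(5, 7): e=[2,44,14] → █
    (4,3)@(9, 7): e=[18,36,6] → █
    (5,3)@(11, 7): e=[26,32,2] → █
    (6,3)@(13, 7): e=[34,28,-2] → ·
    (2,4)@(5, 9): e=[-10,80,-10] → ·
    (3,4)@(7, 9): e=[-2,76,-14] → ·
    (4,4)@(9, 9): e=[6,72,-18] → ·
  covered (7 px):
    · · · · · · · · · ·
    · · · · · · · · · ·
    · █ █ █ · · · · · ·
    · · █ █ █ █ · · · ·
    · · · · · · · · · ·
    · · · · · · · · · ·
    · · · · · · · · · ·
T1:
  2·area = 60
  edge (0, 4)→(12, 2): d=(12,-2) top-left  bias=+0
  edge (12, 2)→(18, 6): d=(6,4) right/bottom  bias=-1
  edge (18, 6)→(0, 4): d=(-18,-2) top-left  bias=+0
    (3,1)@(7, 3): e=[2,26,32] → █
    (4,1)@(9, 3): e=[6,18,36] → █
    (5,1)@(11, 3): e=[10,10,40] → █
    (6,1)@(13, 3): e=[14,2,44] → █
    (7,1)@(15, 3): e=[18,-6,48] → ·
    (3,2)@(7, 5): e=[26,38,-4] → ·
    (4,2)@(9, 5): e=[30,30,0] → █  [on edge]
    (7,2)@(15, 5): e=[42,6,12] → █
    (8,2)@(17, 5): e=[46,-2,16] → ·
    (4,3)@(9, 7): e=[54,42,-36] → ·
    (5,3)@(11, 7): e=[58,34,-32] → ·
    (6,3)@(13, 7): e=[62,26,-28] → ·
  covered (8 px):
    · · · · · · · · · ·
    · · · █ █ █ █ · · ·
    · · · · █ █ █ █ · ·
    · · · · · · · · · ·
    · · · · · · · · · ·
    · · · · · · · · · ·
    · · · · · · · · · ·

Answer: 15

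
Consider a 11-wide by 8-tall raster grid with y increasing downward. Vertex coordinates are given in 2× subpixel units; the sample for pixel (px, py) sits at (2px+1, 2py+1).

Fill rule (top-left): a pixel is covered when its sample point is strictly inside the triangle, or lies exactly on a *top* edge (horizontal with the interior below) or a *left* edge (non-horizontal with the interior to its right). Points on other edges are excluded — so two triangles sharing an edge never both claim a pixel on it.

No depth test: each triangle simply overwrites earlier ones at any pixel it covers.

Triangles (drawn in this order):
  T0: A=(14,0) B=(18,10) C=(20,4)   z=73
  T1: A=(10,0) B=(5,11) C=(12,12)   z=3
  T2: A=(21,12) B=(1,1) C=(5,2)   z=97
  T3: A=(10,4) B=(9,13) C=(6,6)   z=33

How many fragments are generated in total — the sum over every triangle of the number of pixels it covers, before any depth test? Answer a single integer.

T0:
  2·area = 44  (B↔C swapped to make it positive)
  edge (14, 0)→(20, 4): d=(6,4) right/bottom  bias=-1
  edge (20, 4)→(18, 10): d=(-2,6) right/bottom  bias=-1
  edge (18, 10)→(14, 0): d=(-4,-10) top-left  bias=+0
    (7,0)@(15, 1): e=[2,36,6] → X
    (8,0)@(17, 1): e=[-6,24,26] → .
    (10,0)@(21, 1): e=[-22,0,66] → .  [on edge]
    (7,1)@(15, 3): e=[14,32,-2] → .
    (8,1)@(17, 3): e=[6,20,18] → X
    (9,1)@(19, 3): e=[-2,8,38] → .
    (8,2)@(17, 5): e=[18,16,10] → X
    (9,2)@(19, 5): e=[10,4,30] → X
    (10,2)@(21, 5): e=[2,-8,50] → .
    (8,3)@(17, 7): e=[30,12,2] → X
    (9,3)@(19, 7): e=[22,0,22] → .  [on edge]
    (8,4)@(17, 9): e=[42,8,-6] → .
    (8,6)@(17, 13): e=[66,0,-22] → .  [on edge]
  covered (5 px):
    . . . . . . . X . . .
    . . . . . . . . X . .
    . . . . . . . . X X .
    . . . . . . . . X . .
    . . . . . . . . . . .
    . . . . . . . . . . .
    . . . . . . . . . . .
    . . . . . . . . . . .
T1:
  2·area = 82  (B↔C swapped to make it positive)
  edge (10, 0)→(12, 12): d=(2,12) right/bottom  bias=-1
  edge (12, 12)→(5, 11): d=(-7,-1) top-left  bias=+0
  edge (5, 11)→(10, 0): d=(5,-11) top-left  bias=+0
    (4,1)@(9, 3): e=[18,60,4] → X
    (5,1)@(11, 3): e=[-6,62,26] → .
    (4,2)@(9, 5): e=[22,46,14] → X
    (5,2)@(11, 5): e=[-2,48,36] → .
    (3,3)@(7, 7): e=[50,30,2] → X
    (5,3)@(11, 7): e=[2,34,46] → X
    (6,3)@(13, 7): e=[-22,36,68] → .
    (3,4)@(7, 9): e=[54,16,12] → X
    (6,4)@(13, 9): e=[-18,22,78] → .
    (2,5)@(5, 11): e=[82,0,0] → X  [on edge]
    (6,5)@(13, 11): e=[-14,8,88] → .
    (2,6)@(5, 13): e=[86,-14,10] → .
    (9,6)@(19, 13): e=[-82,0,164] → .  [on edge]
  covered (12 px):
    . . . . . . . . . . .
    . . . . X . . . . . .
    . . . . X . . . . . .
    . . . X X X . . . . .
    . . . X X X . . . . .
    . . X X X X . . . . .
    . . . . . . . . . . .
    . . . . . . . . . . .
T2:
  2·area = 24
  edge (21, 12)→(1, 1): d=(-20,-11) top-left  bias=+0
  edge (1, 1)→(5, 2): d=(4,1) right/bottom  bias=-1
  edge (5, 2)→(21, 12): d=(16,10) right/bottom  bias=-1
    (0,0)@(1, 1): e=[0,0,24] → .  [on edge]
    (2,1)@(5, 3): e=[4,4,16] → X
    (3,1)@(7, 3): e=[26,2,-4] → .
    (4,1)@(9, 3): e=[48,0,-24] → .  [on edge]
    (2,2)@(5, 5): e=[-36,12,48] → .
    (4,2)@(9, 5): e=[8,8,8] → X
    (5,2)@(11, 5): e=[30,6,-12] → .
    (8,2)@(17, 5): e=[96,0,-72] → .  [on edge]
    (4,3)@(9, 7): e=[-32,16,40] → .
    (6,3)@(13, 7): e=[12,12,0] → .  [on edge]
  covered (2 px):
    . . . . . . . . . . .
    . . X . . . . . . . .
    . . . . X . . . . . .
    . . . . . . . . . . .
    . . . . . . . . . . .
    . . . . . . . . . . .
    . . . . . . . . . . .
    . . . . . . . . . . .
T3:
  2·area = 34
  edge (10, 4)→(9, 13): d=(-1,9) right/bottom  bias=-1
  edge (9, 13)→(6, 6): d=(-3,-7) top-left  bias=+0
  edge (6, 6)→(10, 4): d=(4,-2) top-left  bias=+0
    (4,2)@(9, 5): e=[8,24,2] → X
    (5,2)@(11, 5): e=[-10,38,6] → .
    (3,3)@(7, 7): e=[24,4,6] → X
    (5,3)@(11, 7): e=[-12,32,14] → .
    (3,4)@(7, 9): e=[22,-2,14] → .
    (4,4)@(9, 9): e=[4,12,18] → X
    (5,4)@(11, 9): e=[-14,26,22] → .
    (4,5)@(9, 11): e=[2,6,26] → X
    (5,5)@(11, 11): e=[-16,20,30] → .
    (4,6)@(9, 13): e=[0,0,34] → .  [on edge]
  covered (5 px):
    . . . . . . . . . . .
    . . . . . . . . . . .
    . . . . X . . . . . .
    . . . X X . . . . . .
    . . . . X . . . . . .
    . . . . X . . . . . .
    . . . . . . . . . . .
    . . . . . . . . . . .

Result: 24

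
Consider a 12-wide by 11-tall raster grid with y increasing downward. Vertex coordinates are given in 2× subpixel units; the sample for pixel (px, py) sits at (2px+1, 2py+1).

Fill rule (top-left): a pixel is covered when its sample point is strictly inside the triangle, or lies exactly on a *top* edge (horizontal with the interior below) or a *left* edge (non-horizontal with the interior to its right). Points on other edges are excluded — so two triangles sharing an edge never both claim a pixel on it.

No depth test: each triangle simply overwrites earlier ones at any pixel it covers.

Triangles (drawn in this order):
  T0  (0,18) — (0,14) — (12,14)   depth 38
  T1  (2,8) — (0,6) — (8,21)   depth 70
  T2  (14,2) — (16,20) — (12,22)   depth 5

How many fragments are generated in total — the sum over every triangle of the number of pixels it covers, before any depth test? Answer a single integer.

T0:
  2·area = 48
  edge (0, 18)→(0, 14): d=(0,-4) top-left  bias=+0
  edge (0, 14)→(12, 14): d=(12,0) top-left  bias=+0
  edge (12, 14)→(0, 18): d=(-12,4) right/bottom  bias=-1
    (10,5)@(21, 11): e=[84,-36,0] → .  [on edge]
    (7,6)@(15, 13): e=[60,-12,0] → .  [on edge]
    (0,7)@(1, 15): e=[4,12,32] → X
    (1,7)@(3, 15): e=[12,12,24] → X
    (2,7)@(5, 15): e=[20,12,16] → X
    (3,7)@(7, 15): e=[28,12,8] → X
    (4,7)@(9, 15): e=[36,12,0] → .  [on edge]
    (0,8)@(1, 17): e=[4,36,8] → X
    (1,8)@(3, 17): e=[12,36,0] → .  [on edge]
    (2,8)@(5, 17): e=[20,36,-8] → .
    (3,8)@(7, 17): e=[28,36,-16] → .
    (0,9)@(1, 19): e=[4,60,-16] → .
  covered (5 px):
    . . . . . . . . . . . .
    . . . . . . . . . . . .
    . . . . . . . . . . . .
    . . . . . . . . . . . .
    . . . . . . . . . . . .
    . . . . . . . . . . . .
    . . . . . . . . . . . .
    X X X X . . . . . . . .
    X . . . . . . . . . . .
    . . . . . . . . . . . .
    . . . . . . . . . . . .
T1:
  2·area = 14  (B↔C swapped to make it positive)
  edge (2, 8)→(8, 21): d=(6,13) right/bottom  bias=-1
  edge (8, 21)→(0, 6): d=(-8,-15) top-left  bias=+0
  edge (0, 6)→(2, 8): d=(2,2) right/bottom  bias=-1
    (0,3)@(1, 7): e=[7,7,0] → .  [on edge]
    (1,4)@(3, 9): e=[-7,21,0] → .  [on edge]
    (1,5)@(3, 11): e=[5,5,4] → X
    (2,5)@(5, 11): e=[-21,35,0] → .  [on edge]
    (1,6)@(3, 13): e=[17,-11,8] → .
    (3,6)@(7, 13): e=[-35,49,0] → .  [on edge]
    (2,7)@(5, 15): e=[3,3,8] → X
    (3,7)@(7, 15): e=[-23,33,4] → .
    (4,7)@(9, 15): e=[-49,63,0] → .  [on edge]
    (2,8)@(5, 17): e=[15,-13,12] → .
    (5,8)@(11, 17): e=[-63,77,0] → .  [on edge]
    (3,9)@(7, 19): e=[1,1,12] → X
    (6,9)@(13, 19): e=[-77,91,0] → .  [on edge]
    (7,10)@(15, 21): e=[-91,105,0] → .  [on edge]
  covered (3 px):
    . . . . . . . . . . . .
    . . . . . . . . . . . .
    . . . . . . . . . . . .
    . . . . . . . . . . . .
    . . . . . . . . . . . .
    . X . . . . . . . . . .
    . . . . . . . . . . . .
    . . X . . . . . . . . .
    . . . . . . . . . . . .
    . . . X . . . . . . . .
    . . . . . . . . . . . .
T2:
  2·area = 76
  edge (14, 2)→(16, 20): d=(2,18) right/bottom  bias=-1
  edge (16, 20)→(12, 22): d=(-4,2) right/bottom  bias=-1
  edge (12, 22)→(14, 2): d=(2,-20) top-left  bias=+0
    (7,5)@(15, 11): e=[0,38,38] → .  [on edge]
    (6,6)@(13, 13): e=[40,34,2] → X
    (7,6)@(15, 13): e=[4,30,42] → X
    (8,6)@(17, 13): e=[-32,26,82] → .
    (6,7)@(13, 15): e=[44,26,6] → X
    (8,7)@(17, 15): e=[-28,18,86] → .
    (6,8)@(13, 17): e=[48,18,10] → X
    (8,8)@(17, 17): e=[-24,10,90] → .
    (6,9)@(13, 19): e=[52,10,14] → X
    (8,9)@(17, 19): e=[-20,2,94] → .
    (6,10)@(13, 21): e=[56,2,18] → X
    (7,10)@(15, 21): e=[20,-2,58] → .
  covered (9 px):
    . . . . . . . . . . . .
    . . . . . . . . . . . .
    . . . . . . . . . . . .
    . . . . . . . . . . . .
    . . . . . . . . . . . .
    . . . . . . . . . . . .
    . . . . . . X X . . . .
    . . . . . . X X . . . .
    . . . . . . X X . . . .
    . . . . . . X X . . . .
    . . . . . . X . . . . .

Answer: 17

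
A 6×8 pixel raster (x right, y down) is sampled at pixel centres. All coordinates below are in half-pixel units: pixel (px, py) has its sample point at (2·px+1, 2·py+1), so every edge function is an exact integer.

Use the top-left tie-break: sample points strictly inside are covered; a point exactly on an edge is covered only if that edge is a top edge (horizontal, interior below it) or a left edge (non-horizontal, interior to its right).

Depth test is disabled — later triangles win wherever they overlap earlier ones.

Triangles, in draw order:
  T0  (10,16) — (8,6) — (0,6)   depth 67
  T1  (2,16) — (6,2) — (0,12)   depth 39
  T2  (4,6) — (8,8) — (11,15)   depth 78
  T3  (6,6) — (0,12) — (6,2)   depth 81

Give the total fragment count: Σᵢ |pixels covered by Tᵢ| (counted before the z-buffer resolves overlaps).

T0:
  2·area = 80  (B↔C swapped to make it positive)
  edge (10, 16)→(0, 6): d=(-10,-10) top-left  bias=+0
  edge (0, 6)→(8, 6): d=(8,0) top-left  bias=+0
  edge (8, 6)→(10, 16): d=(2,10) right/bottom  bias=-1
    (3,0)@(7, 1): e=[120,-40,0] → ·  [on edge]
    (0,3)@(1, 7): e=[0,8,72] → #  [on edge]
    (1,3)@(3, 7): e=[20,8,52] → #
    (2,3)@(5, 7): e=[40,8,32] → #
    (3,3)@(7, 7): e=[60,8,12] → #
    (4,3)@(9, 7): e=[80,8,-8] → ·
    (0,4)@(1, 9): e=[-20,24,76] → ·
    (1,4)@(3, 9): e=[0,24,56] → #  [on edge]
    (4,4)@(9, 9): e=[60,24,-4] → ·
    (1,5)@(3, 11): e=[-20,40,60] → ·
    (2,5)@(5, 11): e=[0,40,40] → #  [on edge]
    (4,5)@(9, 11): e=[40,40,0] → ·  [on edge]
    (3,6)@(7, 13): e=[0,56,24] → #  [on edge]
    (4,7)@(9, 15): e=[0,72,8] → #  [on edge]
  covered (12 px):
    · · · · · ·
    · · · · · ·
    · · · · · ·
    # # # # · ·
    · # # # · ·
    · · # # · ·
    · · · # # ·
    · · · · # ·
T1:
  2·area = 44  (B↔C swapped to make it positive)
  edge (2, 16)→(0, 12): d=(-2,-4) top-left  bias=+0
  edge (0, 12)→(6, 2): d=(6,-10) top-left  bias=+0
  edge (6, 2)→(2, 16): d=(-4,14) right/bottom  bias=-1
    (2,2)@(5, 5): e=[34,8,2] → #
    (3,2)@(7, 5): e=[42,28,-26] → ·
    (1,3)@(3, 7): e=[22,0,22] → #  [on edge]
    (2,3)@(5, 7): e=[30,20,-6] → ·
    (1,4)@(3, 9): e=[18,12,14] → #
    (2,4)@(5, 9): e=[26,32,-14] → ·
    (0,5)@(1, 11): e=[6,4,34] → #
    (2,5)@(5, 11): e=[22,44,-22] → ·
    (0,6)@(1, 13): e=[2,16,26] → #
    (1,6)@(3, 13): e=[10,36,-2] → ·
    (0,7)@(1, 15): e=[-2,28,18] → ·
  covered (6 px):
    · · · · · ·
    · · · · · ·
    · · # · · ·
    · # · · · ·
    · # · · · ·
    # # · · · ·
    # · · · · ·
    · · · · · ·
T2:
  2·area = 22
  edge (4, 6)→(8, 8): d=(4,2) right/bottom  bias=-1
  edge (8, 8)→(11, 15): d=(3,7) right/bottom  bias=-1
  edge (11, 15)→(4, 6): d=(-7,-9) top-left  bias=+0
    (2,0)@(5, 1): e=[-22,0,44] → ·  [on edge]
    (2,3)@(5, 7): e=[2,18,2] → #
    (3,3)@(7, 7): e=[-2,4,20] → ·
    (2,4)@(5, 9): e=[10,24,-12] → ·
    (3,4)@(7, 9): e=[6,10,6] → #
    (4,4)@(9, 9): e=[2,-4,24] → ·
    (3,5)@(7, 11): e=[14,16,-8] → ·
    (4,5)@(9, 11): e=[10,2,10] → #
    (5,5)@(11, 11): e=[6,-12,28] → ·
    (4,6)@(9, 13): e=[18,8,-4] → ·
    (5,7)@(11, 15): e=[22,0,0] → ·  [on edge]
  covered (3 px):
    · · · · · ·
    · · · · · ·
    · · · · · ·
    · · # · · ·
    · · · # · ·
    · · · · # ·
    · · · · · ·
    · · · · · ·
T3:
  2·area = 24
  edge (6, 6)→(0, 12): d=(-6,6) right/bottom  bias=-1
  edge (0, 12)→(6, 2): d=(6,-10) top-left  bias=+0
  edge (6, 2)→(6, 6): d=(0,4) right/bottom  bias=-1
    (5,0)@(11, 1): e=[0,44,-20] → ·  [on edge]
    (4,1)@(9, 3): e=[0,36,-12] → ·  [on edge]
    (2,2)@(5, 5): e=[12,8,4] → #
    (3,2)@(7, 5): e=[0,28,-4] → ·  [on edge]
    (1,3)@(3, 7): e=[12,0,12] → #  [on edge]
    (2,3)@(5, 7): e=[0,20,4] → ·  [on edge]
    (1,4)@(3, 9): e=[0,12,12] → ·  [on edge]
    (0,5)@(1, 11): e=[0,4,20] → ·  [on edge]
  covered (2 px):
    · · · · · ·
    · · · · · ·
    · · # · · ·
    · # · · · ·
    · · · · · ·
    · · · · · ·
    · · · · · ·
    · · · · · ·

Final: 23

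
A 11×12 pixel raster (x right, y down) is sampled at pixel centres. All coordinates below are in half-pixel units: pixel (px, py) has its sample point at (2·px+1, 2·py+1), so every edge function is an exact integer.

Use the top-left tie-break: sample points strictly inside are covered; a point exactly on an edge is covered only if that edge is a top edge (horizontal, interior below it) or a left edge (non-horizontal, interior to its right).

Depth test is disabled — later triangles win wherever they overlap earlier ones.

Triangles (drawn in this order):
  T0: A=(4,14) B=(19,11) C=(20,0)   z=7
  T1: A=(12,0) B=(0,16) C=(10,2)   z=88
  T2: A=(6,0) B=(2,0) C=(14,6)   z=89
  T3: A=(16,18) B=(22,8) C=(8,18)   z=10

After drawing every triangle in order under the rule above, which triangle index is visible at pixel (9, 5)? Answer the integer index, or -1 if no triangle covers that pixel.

T0:
  2·area = 162  (B↔C swapped to make it positive)
  edge (4, 14)→(20, 0): d=(16,-14) top-left  bias=+0
  edge (20, 0)→(19, 11): d=(-1,11) right/bottom  bias=-1
  edge (19, 11)→(4, 14): d=(-15,3) right/bottom  bias=-1
    (9,0)@(19, 1): e=[2,10,150] → X
    (10,0)@(21, 1): e=[30,-12,144] → .
    (8,1)@(17, 3): e=[6,30,126] → X
    (10,1)@(21, 3): e=[62,-14,114] → .
    (7,2)@(15, 5): e=[10,50,102] → X
    (10,2)@(21, 5): e=[94,-16,84] → .
    (6,3)@(13, 7): e=[14,70,78] → X
    (10,3)@(21, 7): e=[126,-18,54] → .
    (5,4)@(11, 9): e=[18,90,54] → X
    (10,4)@(21, 9): e=[158,-20,24] → .
    (4,5)@(9, 11): e=[22,110,30] → X
    (9,5)@(19, 11): e=[162,0,0] → .  [on edge]
    (4,6)@(9, 13): e=[54,108,0] → .  [on edge]
  covered (21 px):
    . . . . . . . . . X .
    . . . . . . . . X X .
    . . . . . . . X X X .
    . . . . . . X X X X .
    . . . . . X X X X X .
    . . . . X X X X X . .
    . . . X . . . . . . .
    . . . . . . . . . . .
    . . . . . . . . . . .
    . . . . . . . . . . .
    . . . . . . . . . . .
    . . . . . . . . . . .
T1:
  2·area = 8
  edge (12, 0)→(0, 16): d=(-12,16) right/bottom  bias=-1
  edge (0, 16)→(10, 2): d=(10,-14) top-left  bias=+0
  edge (10, 2)→(12, 0): d=(2,-2) top-left  bias=+0
    (5,0)@(11, 1): e=[4,4,0] → X  [on edge]
    (6,0)@(13, 1): e=[-28,32,4] → .
    (4,1)@(9, 3): e=[12,-4,0] → .  [on edge]
    (5,1)@(11, 3): e=[-20,24,4] → .
    (3,2)@(7, 5): e=[20,-12,0] → .  [on edge]
    (2,3)@(5, 7): e=[28,-20,0] → .  [on edge]
    (1,4)@(3, 9): e=[36,-28,0] → .  [on edge]
    (2,4)@(5, 9): e=[4,0,4] → X  [on edge]
    (3,4)@(7, 9): e=[-28,28,8] → .
    (0,5)@(1, 11): e=[44,-36,0] → .  [on edge]
    (2,5)@(5, 11): e=[-20,20,8] → .
  covered (2 px):
    . . . . . X . . . . .
    . . . . . . . . . . .
    . . . . . . . . . . .
    . . . . . . . . . . .
    . . X . . . . . . . .
    . . . . . . . . . . .
    . . . . . . . . . . .
    . . . . . . . . . . .
    . . . . . . . . . . .
    . . . . . . . . . . .
    . . . . . . . . . . .
    . . . . . . . . . . .
T2:
  2·area = 24  (B↔C swapped to make it positive)
  edge (6, 0)→(14, 6): d=(8,6) right/bottom  bias=-1
  edge (14, 6)→(2, 0): d=(-12,-6) top-left  bias=+0
  edge (2, 0)→(6, 0): d=(4,0) top-left  bias=+0
    (2,0)@(5, 1): e=[14,6,4] → X
    (3,0)@(7, 1): e=[2,18,4] → X
    (4,0)@(9, 1): e=[-10,30,4] → .
    (2,1)@(5, 3): e=[30,-18,12] → .
    (3,1)@(7, 3): e=[18,-6,12] → .
    (4,1)@(9, 3): e=[6,6,12] → X
    (5,1)@(11, 3): e=[-6,18,12] → .
    (4,2)@(9, 5): e=[22,-18,20] → .
  covered (3 px):
    . . X X . . . . . . .
    . . . . X . . . . . .
    . . . . . . . . . . .
    . . . . . . . . . . .
    . . . . . . . . . . .
    . . . . . . . . . . .
    . . . . . . . . . . .
    . . . . . . . . . . .
    . . . . . . . . . . .
    . . . . . . . . . . .
    . . . . . . . . . . .
    . . . . . . . . . . .
T3:
  2·area = 80  (B↔C swapped to make it positive)
  edge (16, 18)→(8, 18): d=(-8,0) right/bottom  bias=-1
  edge (8, 18)→(22, 8): d=(14,-10) top-left  bias=+0
  edge (22, 8)→(16, 18): d=(-6,10) right/bottom  bias=-1
    (10,4)@(21, 9): e=[72,4,4] → X
    (9,5)@(19, 11): e=[56,12,12] → X
    (10,5)@(21, 11): e=[56,32,-8] → .
    (7,6)@(15, 13): e=[40,0,40] → X  [on edge]
    (8,6)@(17, 13): e=[40,20,20] → X
    (9,6)@(19, 13): e=[40,40,0] → .  [on edge]
    (6,7)@(13, 15): e=[24,8,48] → X
    (9,7)@(19, 15): e=[24,68,-12] → .
    (5,8)@(11, 17): e=[8,16,56] → X
    (8,8)@(17, 17): e=[8,76,-4] → .
    (5,9)@(11, 19): e=[-8,44,44] → .
    (6,9)@(13, 19): e=[-8,64,24] → .
    (0,11)@(1, 23): e=[-40,0,120] → .  [on edge]
    (6,11)@(13, 23): e=[-40,120,0] → .  [on edge]
  covered (10 px):
    . . . . . . . . . . .
    . . . . . . . . . . .
    . . . . . . . . . . .
    . . . . . . . . . . .
    . . . . . . . . . . X
    . . . . . . . . . X .
    . . . . . . . X X . .
    . . . . . . X X X . .
    . . . . . X X X . . .
    . . . . . . . . . . .
    . . . . . . . . . . .
    . . . . . . . . . . .

Z-buffer (winner per pixel, '.' = empty):
  . . 2 2 . 1 . . . 0 .
  . . . . 2 . . . 0 0 .
  . . . . . . . 0 0 0 .
  . . . . . . 0 0 0 0 .
  . . 1 . . 0 0 0 0 0 3
  . . . . 0 0 0 0 0 3 .
  . . . 0 . . . 3 3 . .
  . . . . . . 3 3 3 . .
  . . . . . 3 3 3 . . .
  . . . . . . . . . . .
  . . . . . . . . . . .
  . . . . . . . . . . .

Answer: 3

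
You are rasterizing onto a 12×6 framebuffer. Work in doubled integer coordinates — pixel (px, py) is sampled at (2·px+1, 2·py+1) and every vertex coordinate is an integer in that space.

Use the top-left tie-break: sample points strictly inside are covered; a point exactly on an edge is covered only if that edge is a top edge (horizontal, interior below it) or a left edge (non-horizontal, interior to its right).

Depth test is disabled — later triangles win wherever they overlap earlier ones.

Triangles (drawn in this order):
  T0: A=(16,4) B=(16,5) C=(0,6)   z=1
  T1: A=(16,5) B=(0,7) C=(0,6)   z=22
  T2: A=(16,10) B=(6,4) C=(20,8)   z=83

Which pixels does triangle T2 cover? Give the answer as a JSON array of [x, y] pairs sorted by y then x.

T0:
  2·area = 16
  edge (16, 4)→(16, 5): d=(0,1) right/bottom  bias=-1
  edge (16, 5)→(0, 6): d=(-16,1) right/bottom  bias=-1
  edge (0, 6)→(16, 4): d=(16,-2) top-left  bias=+0
    (4,2)@(9, 5): e=[7,7,2] → █
    (5,2)@(11, 5): e=[5,5,6] → █
    (6,2)@(13, 5): e=[3,3,10] → █
    (7,2)@(15, 5): e=[1,1,14] → █
    (8,2)@(17, 5): e=[-1,-1,18] → ·
    (4,3)@(9, 7): e=[7,-25,34] → ·
    (5,3)@(11, 7): e=[5,-27,38] → ·
    (6,3)@(13, 7): e=[3,-29,42] → ·
    (7,3)@(15, 7): e=[1,-31,46] → ·
  covered (4 px):
    · · · · · · · · · · · ·
    · · · · · · · · · · · ·
    · · · · █ █ █ █ · · · ·
    · · · · · · · · · · · ·
    · · · · · · · · · · · ·
    · · · · · · · · · · · ·
T1:
  2·area = 16
  edge (16, 5)→(0, 7): d=(-16,2) right/bottom  bias=-1
  edge (0, 7)→(0, 6): d=(0,-1) top-left  bias=+0
  edge (0, 6)→(16, 5): d=(16,-1) top-left  bias=+0
  covered (0 px):
    · · · · · · · · · · · ·
    · · · · · · · · · · · ·
    · · · · · · · · · · · ·
    · · · · · · · · · · · ·
    · · · · · · · · · · · ·
    · · · · · · · · · · · ·
T2:
  2·area = 44
  edge (16, 10)→(6, 4): d=(-10,-6) top-left  bias=+0
  edge (6, 4)→(20, 8): d=(14,4) right/bottom  bias=-1
  edge (20, 8)→(16, 10): d=(-4,2) right/bottom  bias=-1
    (0,0)@(1, 1): e=[0,-22,66] → ·  [on edge]
    (4,2)@(9, 5): e=[8,2,34] → █
    (5,2)@(11, 5): e=[20,-6,30] → ·
    (4,3)@(9, 7): e=[-12,30,26] → ·
    (5,3)@(11, 7): e=[0,22,22] → █  [on edge]
    (6,3)@(13, 7): e=[12,14,18] → █
    (7,3)@(15, 7): e=[24,6,14] → █
    (8,3)@(17, 7): e=[36,-2,10] → ·
    (5,4)@(11, 9): e=[-20,50,14] → ·
    (6,4)@(13, 9): e=[-8,42,10] → ·
    (7,4)@(15, 9): e=[4,34,6] → █
    (8,4)@(17, 9): e=[16,26,2] → █
  covered (6 px):
    · · · · · · · · · · · ·
    · · · · · · · · · · · ·
    · · · · █ · · · · · · ·
    · · · · · █ █ █ · · · ·
    · · · · · · · █ █ · · ·
    · · · · · · · · · · · ·

Answer: [[4,2],[5,3],[6,3],[7,3],[7,4],[8,4]]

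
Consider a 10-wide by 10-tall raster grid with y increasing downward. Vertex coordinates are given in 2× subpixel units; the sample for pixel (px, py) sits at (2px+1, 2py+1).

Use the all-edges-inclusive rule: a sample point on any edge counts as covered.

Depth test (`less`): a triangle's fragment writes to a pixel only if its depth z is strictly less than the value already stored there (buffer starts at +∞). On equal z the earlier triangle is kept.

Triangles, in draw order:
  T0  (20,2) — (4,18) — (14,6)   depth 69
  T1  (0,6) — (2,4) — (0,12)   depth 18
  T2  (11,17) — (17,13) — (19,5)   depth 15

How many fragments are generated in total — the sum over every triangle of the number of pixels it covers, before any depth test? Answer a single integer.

T0:
  2·area = 32
  edge (20, 2)→(4, 18): d=(-16,16) inclusive
  edge (4, 18)→(14, 6): d=(10,-12) inclusive
  edge (14, 6)→(20, 2): d=(6,-4) inclusive
    (9,1)@(19, 3): e=[0,30,2] → █  [on edge]
    (8,2)@(17, 5): e=[0,26,6] → █  [on edge]
    (9,2)@(19, 5): e=[-32,50,14] → ·
    (7,3)@(15, 7): e=[0,22,10] → █  [on edge]
    (8,3)@(17, 7): e=[-32,46,18] → ·
    (6,4)@(13, 9): e=[0,18,14] → █  [on edge]
    (7,4)@(15, 9): e=[-32,42,22] → ·
    (5,5)@(11, 11): e=[0,14,18] → █  [on edge]
    (6,5)@(13, 11): e=[-32,38,26] → ·
    (4,6)@(9, 13): e=[0,10,22] → █  [on edge]
    (5,6)@(11, 13): e=[-32,34,30] → ·
    (3,7)@(7, 15): e=[0,6,26] → █  [on edge]
    (2,8)@(5, 17): e=[0,2,30] → █  [on edge]
    (1,9)@(3, 19): e=[0,-2,34] → ·  [on edge]
  covered (8 px):
    · · · · · · · · · ·
    · · · · · · · · · █
    · · · · · · · · █ ·
    · · · · · · · █ · ·
    · · · · · · █ · · ·
    · · · · · █ · · · ·
    · · · · █ · · · · ·
    · · · █ · · · · · ·
    · · █ · · · · · · ·
    · · · · · · · · · ·
T1:
  2·area = 12
  edge (0, 6)→(2, 4): d=(2,-2) inclusive
  edge (2, 4)→(0, 12): d=(-2,8) inclusive
  edge (0, 12)→(0, 6): d=(0,-6) inclusive
    (2,0)@(5, 1): e=[0,-18,30] → ·  [on edge]
    (1,1)@(3, 3): e=[0,-6,18] → ·  [on edge]
    (0,2)@(1, 5): e=[0,6,6] → █  [on edge]
    (1,2)@(3, 5): e=[4,-10,18] → ·
    (0,3)@(1, 7): e=[4,2,6] → █
    (1,3)@(3, 7): e=[8,-14,18] → ·
    (0,4)@(1, 9): e=[8,-2,6] → ·
  covered (2 px):
    · · · · · · · · · ·
    · · · · · · · · · ·
    █ · · · · · · · · ·
    █ · · · · · · · · ·
    · · · · · · · · · ·
    · · · · · · · · · ·
    · · · · · · · · · ·
    · · · · · · · · · ·
    · · · · · · · · · ·
    · · · · · · · · · ·
T2:
  2·area = 40  (B↔C swapped to make it positive)
  edge (11, 17)→(19, 5): d=(8,-12) inclusive
  edge (19, 5)→(17, 13): d=(-2,8) inclusive
  edge (17, 13)→(11, 17): d=(-6,4) inclusive
    (9,2)@(19, 5): e=[0,0,40] → █  [on edge]
    (9,3)@(19, 7): e=[16,-4,28] → ·
    (8,4)@(17, 9): e=[8,8,24] → █
    (9,4)@(19, 9): e=[32,-8,16] → ·
    (7,5)@(15, 11): e=[0,20,20] → █  [on edge]
    (9,5)@(19, 11): e=[48,-12,4] → ·
    (7,6)@(15, 13): e=[16,16,8] → █
    (8,6)@(17, 13): e=[40,0,0] → █  [on edge]
    (9,6)@(19, 13): e=[64,-16,-8] → ·
    (6,7)@(13, 15): e=[8,28,4] → █
    (7,7)@(15, 15): e=[32,12,-4] → ·
    (8,7)@(17, 15): e=[56,-4,-12] → ·
    (5,8)@(11, 17): e=[0,40,0] → █  [on edge]
  covered (8 px):
    · · · · · · · · · ·
    · · · · · · · · · ·
    · · · · · · · · · █
    · · · · · · · · · ·
    · · · · · · · · █ ·
    · · · · · · · █ █ ·
    · · · · · · · █ █ ·
    · · · · · · █ · · ·
    · · · · · █ · · · ·
    · · · · · · · · · ·

Result: 18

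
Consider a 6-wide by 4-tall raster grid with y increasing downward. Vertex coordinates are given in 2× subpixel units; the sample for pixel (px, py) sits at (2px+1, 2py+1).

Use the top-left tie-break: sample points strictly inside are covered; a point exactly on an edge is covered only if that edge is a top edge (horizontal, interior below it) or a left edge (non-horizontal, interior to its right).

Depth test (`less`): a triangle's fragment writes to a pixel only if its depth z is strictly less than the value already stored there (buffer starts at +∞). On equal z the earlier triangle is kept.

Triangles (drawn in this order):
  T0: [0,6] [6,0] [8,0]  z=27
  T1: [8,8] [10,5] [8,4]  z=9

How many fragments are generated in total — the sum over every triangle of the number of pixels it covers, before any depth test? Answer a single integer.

T0:
  2·area = 12
  edge (0, 6)→(6, 0): d=(6,-6) top-left  bias=+0
  edge (6, 0)→(8, 0): d=(2,0) top-left  bias=+0
  edge (8, 0)→(0, 6): d=(-8,6) right/bottom  bias=-1
    (2,0)@(5, 1): e=[0,2,10] → X  [on edge]
    (3,0)@(7, 1): e=[12,2,-2] → .
    (1,1)@(3, 3): e=[0,6,6] → X  [on edge]
    (2,1)@(5, 3): e=[12,6,-6] → .
    (0,2)@(1, 5): e=[0,10,2] → X  [on edge]
    (1,2)@(3, 5): e=[12,10,-10] → .
    (0,3)@(1, 7): e=[12,14,-14] → .
  covered (3 px):
    . . X . . .
    . X . . . .
    X . . . . .
    . . . . . .
T1:
  2·area = 8  (B↔C swapped to make it positive)
  edge (8, 8)→(8, 4): d=(0,-4) top-left  bias=+0
  edge (8, 4)→(10, 5): d=(2,1) right/bottom  bias=-1
  edge (10, 5)→(8, 8): d=(-2,3) right/bottom  bias=-1
    (4,2)@(9, 5): e=[4,1,3] → X
    (5,2)@(11, 5): e=[12,-1,-3] → .
    (4,3)@(9, 7): e=[4,5,-1] → .
  covered (1 px):
    . . . . . .
    . . . . . .
    . . . . X .
    . . . . . .

Result: 4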